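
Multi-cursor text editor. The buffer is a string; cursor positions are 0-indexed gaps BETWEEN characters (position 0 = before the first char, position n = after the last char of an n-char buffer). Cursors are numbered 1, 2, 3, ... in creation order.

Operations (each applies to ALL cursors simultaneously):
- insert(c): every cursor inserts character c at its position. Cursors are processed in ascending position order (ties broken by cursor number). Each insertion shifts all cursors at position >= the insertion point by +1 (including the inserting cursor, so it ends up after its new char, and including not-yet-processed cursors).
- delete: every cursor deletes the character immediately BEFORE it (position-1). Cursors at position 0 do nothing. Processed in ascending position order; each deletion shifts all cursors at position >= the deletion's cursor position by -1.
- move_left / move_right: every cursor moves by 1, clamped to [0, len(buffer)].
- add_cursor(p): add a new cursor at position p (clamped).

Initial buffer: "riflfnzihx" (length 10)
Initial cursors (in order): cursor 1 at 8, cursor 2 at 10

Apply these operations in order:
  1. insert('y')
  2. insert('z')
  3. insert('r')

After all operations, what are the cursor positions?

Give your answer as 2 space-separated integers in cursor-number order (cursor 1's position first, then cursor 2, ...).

Answer: 11 16

Derivation:
After op 1 (insert('y')): buffer="riflfnziyhxy" (len 12), cursors c1@9 c2@12, authorship ........1..2
After op 2 (insert('z')): buffer="riflfnziyzhxyz" (len 14), cursors c1@10 c2@14, authorship ........11..22
After op 3 (insert('r')): buffer="riflfnziyzrhxyzr" (len 16), cursors c1@11 c2@16, authorship ........111..222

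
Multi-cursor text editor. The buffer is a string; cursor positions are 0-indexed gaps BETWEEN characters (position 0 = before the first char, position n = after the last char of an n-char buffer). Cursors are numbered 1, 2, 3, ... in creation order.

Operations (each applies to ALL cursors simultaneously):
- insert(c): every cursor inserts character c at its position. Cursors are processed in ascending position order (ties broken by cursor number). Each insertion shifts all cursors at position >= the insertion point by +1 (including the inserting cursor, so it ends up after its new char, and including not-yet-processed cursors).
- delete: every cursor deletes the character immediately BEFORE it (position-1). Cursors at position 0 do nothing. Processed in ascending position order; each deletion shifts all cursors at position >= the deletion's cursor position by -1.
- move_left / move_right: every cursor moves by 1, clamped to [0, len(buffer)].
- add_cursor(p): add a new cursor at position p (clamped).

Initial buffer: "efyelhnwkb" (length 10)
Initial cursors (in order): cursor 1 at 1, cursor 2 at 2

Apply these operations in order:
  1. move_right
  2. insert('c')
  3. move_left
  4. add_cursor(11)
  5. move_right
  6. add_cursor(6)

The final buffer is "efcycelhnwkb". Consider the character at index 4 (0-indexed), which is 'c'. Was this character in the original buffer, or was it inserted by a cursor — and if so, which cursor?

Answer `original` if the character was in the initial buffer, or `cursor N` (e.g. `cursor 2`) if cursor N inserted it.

Answer: cursor 2

Derivation:
After op 1 (move_right): buffer="efyelhnwkb" (len 10), cursors c1@2 c2@3, authorship ..........
After op 2 (insert('c')): buffer="efcycelhnwkb" (len 12), cursors c1@3 c2@5, authorship ..1.2.......
After op 3 (move_left): buffer="efcycelhnwkb" (len 12), cursors c1@2 c2@4, authorship ..1.2.......
After op 4 (add_cursor(11)): buffer="efcycelhnwkb" (len 12), cursors c1@2 c2@4 c3@11, authorship ..1.2.......
After op 5 (move_right): buffer="efcycelhnwkb" (len 12), cursors c1@3 c2@5 c3@12, authorship ..1.2.......
After op 6 (add_cursor(6)): buffer="efcycelhnwkb" (len 12), cursors c1@3 c2@5 c4@6 c3@12, authorship ..1.2.......
Authorship (.=original, N=cursor N): . . 1 . 2 . . . . . . .
Index 4: author = 2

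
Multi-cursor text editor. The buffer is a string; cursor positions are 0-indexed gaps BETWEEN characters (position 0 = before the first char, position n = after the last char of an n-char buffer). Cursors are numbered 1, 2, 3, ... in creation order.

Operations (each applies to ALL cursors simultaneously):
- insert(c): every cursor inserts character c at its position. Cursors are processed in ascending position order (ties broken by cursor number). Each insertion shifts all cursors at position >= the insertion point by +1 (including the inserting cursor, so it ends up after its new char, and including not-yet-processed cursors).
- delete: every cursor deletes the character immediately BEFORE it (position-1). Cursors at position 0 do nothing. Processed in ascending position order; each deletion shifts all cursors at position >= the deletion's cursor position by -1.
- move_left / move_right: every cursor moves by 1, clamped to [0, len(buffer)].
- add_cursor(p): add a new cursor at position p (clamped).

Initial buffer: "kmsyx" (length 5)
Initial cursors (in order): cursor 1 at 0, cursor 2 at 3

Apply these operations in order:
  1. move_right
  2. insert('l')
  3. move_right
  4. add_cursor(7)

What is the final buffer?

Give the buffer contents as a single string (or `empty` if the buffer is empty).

Answer: klmsylx

Derivation:
After op 1 (move_right): buffer="kmsyx" (len 5), cursors c1@1 c2@4, authorship .....
After op 2 (insert('l')): buffer="klmsylx" (len 7), cursors c1@2 c2@6, authorship .1...2.
After op 3 (move_right): buffer="klmsylx" (len 7), cursors c1@3 c2@7, authorship .1...2.
After op 4 (add_cursor(7)): buffer="klmsylx" (len 7), cursors c1@3 c2@7 c3@7, authorship .1...2.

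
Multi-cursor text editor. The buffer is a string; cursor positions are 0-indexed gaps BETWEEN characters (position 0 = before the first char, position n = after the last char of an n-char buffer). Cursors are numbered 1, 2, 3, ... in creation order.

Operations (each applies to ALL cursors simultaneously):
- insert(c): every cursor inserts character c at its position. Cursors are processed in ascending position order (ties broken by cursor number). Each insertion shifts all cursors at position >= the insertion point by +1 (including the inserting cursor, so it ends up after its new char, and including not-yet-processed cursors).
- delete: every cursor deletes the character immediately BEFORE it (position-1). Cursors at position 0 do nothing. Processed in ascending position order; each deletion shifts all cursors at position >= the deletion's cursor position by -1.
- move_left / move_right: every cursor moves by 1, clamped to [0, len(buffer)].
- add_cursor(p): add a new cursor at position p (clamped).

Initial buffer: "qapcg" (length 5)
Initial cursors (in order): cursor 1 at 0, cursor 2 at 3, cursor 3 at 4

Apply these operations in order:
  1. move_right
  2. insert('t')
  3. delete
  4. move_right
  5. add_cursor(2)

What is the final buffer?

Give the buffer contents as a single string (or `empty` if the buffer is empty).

Answer: qapcg

Derivation:
After op 1 (move_right): buffer="qapcg" (len 5), cursors c1@1 c2@4 c3@5, authorship .....
After op 2 (insert('t')): buffer="qtapctgt" (len 8), cursors c1@2 c2@6 c3@8, authorship .1...2.3
After op 3 (delete): buffer="qapcg" (len 5), cursors c1@1 c2@4 c3@5, authorship .....
After op 4 (move_right): buffer="qapcg" (len 5), cursors c1@2 c2@5 c3@5, authorship .....
After op 5 (add_cursor(2)): buffer="qapcg" (len 5), cursors c1@2 c4@2 c2@5 c3@5, authorship .....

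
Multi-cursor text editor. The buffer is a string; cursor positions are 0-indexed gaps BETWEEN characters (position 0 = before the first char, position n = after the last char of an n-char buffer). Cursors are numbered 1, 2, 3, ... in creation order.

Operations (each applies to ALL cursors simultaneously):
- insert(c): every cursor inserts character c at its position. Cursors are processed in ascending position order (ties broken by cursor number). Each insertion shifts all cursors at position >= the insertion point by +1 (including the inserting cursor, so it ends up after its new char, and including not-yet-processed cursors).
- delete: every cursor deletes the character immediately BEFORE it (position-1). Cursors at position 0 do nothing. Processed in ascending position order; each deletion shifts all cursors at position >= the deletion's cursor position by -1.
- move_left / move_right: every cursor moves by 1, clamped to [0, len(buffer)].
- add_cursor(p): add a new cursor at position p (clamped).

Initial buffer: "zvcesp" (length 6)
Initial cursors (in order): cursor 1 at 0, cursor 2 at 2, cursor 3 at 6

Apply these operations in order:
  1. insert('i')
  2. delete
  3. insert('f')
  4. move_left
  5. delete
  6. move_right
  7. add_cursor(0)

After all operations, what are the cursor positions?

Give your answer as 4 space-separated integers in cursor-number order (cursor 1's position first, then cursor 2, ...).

Answer: 1 3 7 0

Derivation:
After op 1 (insert('i')): buffer="izvicespi" (len 9), cursors c1@1 c2@4 c3@9, authorship 1..2....3
After op 2 (delete): buffer="zvcesp" (len 6), cursors c1@0 c2@2 c3@6, authorship ......
After op 3 (insert('f')): buffer="fzvfcespf" (len 9), cursors c1@1 c2@4 c3@9, authorship 1..2....3
After op 4 (move_left): buffer="fzvfcespf" (len 9), cursors c1@0 c2@3 c3@8, authorship 1..2....3
After op 5 (delete): buffer="fzfcesf" (len 7), cursors c1@0 c2@2 c3@6, authorship 1.2...3
After op 6 (move_right): buffer="fzfcesf" (len 7), cursors c1@1 c2@3 c3@7, authorship 1.2...3
After op 7 (add_cursor(0)): buffer="fzfcesf" (len 7), cursors c4@0 c1@1 c2@3 c3@7, authorship 1.2...3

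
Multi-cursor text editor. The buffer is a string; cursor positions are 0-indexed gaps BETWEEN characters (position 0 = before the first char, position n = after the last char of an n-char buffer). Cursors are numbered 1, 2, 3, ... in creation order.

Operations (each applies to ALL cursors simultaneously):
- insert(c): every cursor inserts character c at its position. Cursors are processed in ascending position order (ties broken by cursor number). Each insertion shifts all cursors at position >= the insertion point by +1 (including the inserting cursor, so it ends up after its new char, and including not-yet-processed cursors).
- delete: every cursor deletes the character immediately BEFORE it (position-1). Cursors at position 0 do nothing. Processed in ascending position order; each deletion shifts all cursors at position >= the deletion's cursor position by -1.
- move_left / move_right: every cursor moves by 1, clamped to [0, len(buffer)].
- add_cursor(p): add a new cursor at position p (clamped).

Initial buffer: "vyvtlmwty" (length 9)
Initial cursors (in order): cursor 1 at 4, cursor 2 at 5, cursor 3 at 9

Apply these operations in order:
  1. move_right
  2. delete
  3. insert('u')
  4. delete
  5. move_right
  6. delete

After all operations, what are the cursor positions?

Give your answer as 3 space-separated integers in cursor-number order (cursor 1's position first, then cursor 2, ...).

Answer: 3 3 3

Derivation:
After op 1 (move_right): buffer="vyvtlmwty" (len 9), cursors c1@5 c2@6 c3@9, authorship .........
After op 2 (delete): buffer="vyvtwt" (len 6), cursors c1@4 c2@4 c3@6, authorship ......
After op 3 (insert('u')): buffer="vyvtuuwtu" (len 9), cursors c1@6 c2@6 c3@9, authorship ....12..3
After op 4 (delete): buffer="vyvtwt" (len 6), cursors c1@4 c2@4 c3@6, authorship ......
After op 5 (move_right): buffer="vyvtwt" (len 6), cursors c1@5 c2@5 c3@6, authorship ......
After op 6 (delete): buffer="vyv" (len 3), cursors c1@3 c2@3 c3@3, authorship ...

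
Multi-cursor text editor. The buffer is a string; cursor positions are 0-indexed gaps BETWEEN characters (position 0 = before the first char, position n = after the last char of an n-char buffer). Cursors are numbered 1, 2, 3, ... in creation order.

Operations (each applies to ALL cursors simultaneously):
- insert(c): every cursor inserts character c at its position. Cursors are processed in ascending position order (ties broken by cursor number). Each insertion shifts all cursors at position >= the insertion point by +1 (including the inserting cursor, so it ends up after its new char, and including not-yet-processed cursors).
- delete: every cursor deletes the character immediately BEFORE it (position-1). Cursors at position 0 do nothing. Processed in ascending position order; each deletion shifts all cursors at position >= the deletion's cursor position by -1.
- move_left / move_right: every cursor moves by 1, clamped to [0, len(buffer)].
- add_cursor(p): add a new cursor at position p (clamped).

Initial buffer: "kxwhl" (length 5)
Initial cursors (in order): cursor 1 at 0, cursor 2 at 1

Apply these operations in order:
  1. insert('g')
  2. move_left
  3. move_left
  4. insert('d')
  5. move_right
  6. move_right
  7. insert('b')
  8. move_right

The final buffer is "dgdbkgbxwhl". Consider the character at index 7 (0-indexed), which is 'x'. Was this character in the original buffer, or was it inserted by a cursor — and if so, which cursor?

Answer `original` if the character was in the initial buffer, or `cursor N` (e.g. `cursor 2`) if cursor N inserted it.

Answer: original

Derivation:
After op 1 (insert('g')): buffer="gkgxwhl" (len 7), cursors c1@1 c2@3, authorship 1.2....
After op 2 (move_left): buffer="gkgxwhl" (len 7), cursors c1@0 c2@2, authorship 1.2....
After op 3 (move_left): buffer="gkgxwhl" (len 7), cursors c1@0 c2@1, authorship 1.2....
After op 4 (insert('d')): buffer="dgdkgxwhl" (len 9), cursors c1@1 c2@3, authorship 112.2....
After op 5 (move_right): buffer="dgdkgxwhl" (len 9), cursors c1@2 c2@4, authorship 112.2....
After op 6 (move_right): buffer="dgdkgxwhl" (len 9), cursors c1@3 c2@5, authorship 112.2....
After op 7 (insert('b')): buffer="dgdbkgbxwhl" (len 11), cursors c1@4 c2@7, authorship 1121.22....
After op 8 (move_right): buffer="dgdbkgbxwhl" (len 11), cursors c1@5 c2@8, authorship 1121.22....
Authorship (.=original, N=cursor N): 1 1 2 1 . 2 2 . . . .
Index 7: author = original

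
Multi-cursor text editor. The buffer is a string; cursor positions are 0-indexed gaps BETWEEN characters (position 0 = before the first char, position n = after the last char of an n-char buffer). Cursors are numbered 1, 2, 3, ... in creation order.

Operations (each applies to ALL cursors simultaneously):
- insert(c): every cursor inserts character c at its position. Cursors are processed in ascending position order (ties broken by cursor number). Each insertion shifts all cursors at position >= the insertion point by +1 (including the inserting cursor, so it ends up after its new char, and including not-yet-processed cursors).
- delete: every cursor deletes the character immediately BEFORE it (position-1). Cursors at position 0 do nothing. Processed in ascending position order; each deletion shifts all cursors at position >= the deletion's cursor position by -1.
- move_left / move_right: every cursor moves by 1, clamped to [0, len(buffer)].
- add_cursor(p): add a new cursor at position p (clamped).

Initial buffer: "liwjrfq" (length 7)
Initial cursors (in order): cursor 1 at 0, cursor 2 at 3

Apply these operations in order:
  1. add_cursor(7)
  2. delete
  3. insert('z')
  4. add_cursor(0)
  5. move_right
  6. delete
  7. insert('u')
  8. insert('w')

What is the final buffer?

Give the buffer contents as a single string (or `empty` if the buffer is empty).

After op 1 (add_cursor(7)): buffer="liwjrfq" (len 7), cursors c1@0 c2@3 c3@7, authorship .......
After op 2 (delete): buffer="lijrf" (len 5), cursors c1@0 c2@2 c3@5, authorship .....
After op 3 (insert('z')): buffer="zlizjrfz" (len 8), cursors c1@1 c2@4 c3@8, authorship 1..2...3
After op 4 (add_cursor(0)): buffer="zlizjrfz" (len 8), cursors c4@0 c1@1 c2@4 c3@8, authorship 1..2...3
After op 5 (move_right): buffer="zlizjrfz" (len 8), cursors c4@1 c1@2 c2@5 c3@8, authorship 1..2...3
After op 6 (delete): buffer="izrf" (len 4), cursors c1@0 c4@0 c2@2 c3@4, authorship .2..
After op 7 (insert('u')): buffer="uuizurfu" (len 8), cursors c1@2 c4@2 c2@5 c3@8, authorship 14.22..3
After op 8 (insert('w')): buffer="uuwwizuwrfuw" (len 12), cursors c1@4 c4@4 c2@8 c3@12, authorship 1414.222..33

Answer: uuwwizuwrfuw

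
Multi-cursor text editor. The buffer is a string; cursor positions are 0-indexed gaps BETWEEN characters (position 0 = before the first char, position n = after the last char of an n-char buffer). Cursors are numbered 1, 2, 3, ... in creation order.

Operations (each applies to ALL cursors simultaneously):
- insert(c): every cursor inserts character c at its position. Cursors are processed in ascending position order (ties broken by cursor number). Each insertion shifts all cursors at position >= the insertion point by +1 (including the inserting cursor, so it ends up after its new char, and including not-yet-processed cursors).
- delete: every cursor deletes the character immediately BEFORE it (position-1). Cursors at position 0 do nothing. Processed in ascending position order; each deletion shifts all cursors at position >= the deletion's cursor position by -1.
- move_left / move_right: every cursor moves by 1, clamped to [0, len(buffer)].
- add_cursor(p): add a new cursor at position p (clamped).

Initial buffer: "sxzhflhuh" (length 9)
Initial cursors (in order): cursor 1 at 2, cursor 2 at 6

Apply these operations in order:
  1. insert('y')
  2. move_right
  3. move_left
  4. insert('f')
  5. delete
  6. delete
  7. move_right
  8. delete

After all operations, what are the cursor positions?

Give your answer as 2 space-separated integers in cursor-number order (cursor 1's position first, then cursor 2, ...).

Answer: 2 5

Derivation:
After op 1 (insert('y')): buffer="sxyzhflyhuh" (len 11), cursors c1@3 c2@8, authorship ..1....2...
After op 2 (move_right): buffer="sxyzhflyhuh" (len 11), cursors c1@4 c2@9, authorship ..1....2...
After op 3 (move_left): buffer="sxyzhflyhuh" (len 11), cursors c1@3 c2@8, authorship ..1....2...
After op 4 (insert('f')): buffer="sxyfzhflyfhuh" (len 13), cursors c1@4 c2@10, authorship ..11....22...
After op 5 (delete): buffer="sxyzhflyhuh" (len 11), cursors c1@3 c2@8, authorship ..1....2...
After op 6 (delete): buffer="sxzhflhuh" (len 9), cursors c1@2 c2@6, authorship .........
After op 7 (move_right): buffer="sxzhflhuh" (len 9), cursors c1@3 c2@7, authorship .........
After op 8 (delete): buffer="sxhfluh" (len 7), cursors c1@2 c2@5, authorship .......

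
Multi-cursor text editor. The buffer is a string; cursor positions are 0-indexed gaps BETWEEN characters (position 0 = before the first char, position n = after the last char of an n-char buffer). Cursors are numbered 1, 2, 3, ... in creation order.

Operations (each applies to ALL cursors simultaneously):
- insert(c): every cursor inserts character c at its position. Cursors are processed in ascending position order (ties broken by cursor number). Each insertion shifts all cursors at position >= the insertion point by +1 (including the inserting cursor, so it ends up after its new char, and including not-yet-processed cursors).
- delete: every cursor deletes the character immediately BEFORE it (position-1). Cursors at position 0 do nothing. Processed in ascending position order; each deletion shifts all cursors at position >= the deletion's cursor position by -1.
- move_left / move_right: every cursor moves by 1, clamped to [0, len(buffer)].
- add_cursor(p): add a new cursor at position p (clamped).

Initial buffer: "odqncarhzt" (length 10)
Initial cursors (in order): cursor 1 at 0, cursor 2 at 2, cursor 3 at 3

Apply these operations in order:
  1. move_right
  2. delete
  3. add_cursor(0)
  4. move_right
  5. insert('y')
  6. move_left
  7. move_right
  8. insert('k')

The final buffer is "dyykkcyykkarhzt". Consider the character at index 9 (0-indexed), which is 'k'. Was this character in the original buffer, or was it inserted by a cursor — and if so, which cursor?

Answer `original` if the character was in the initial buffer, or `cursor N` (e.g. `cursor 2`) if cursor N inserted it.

Answer: cursor 3

Derivation:
After op 1 (move_right): buffer="odqncarhzt" (len 10), cursors c1@1 c2@3 c3@4, authorship ..........
After op 2 (delete): buffer="dcarhzt" (len 7), cursors c1@0 c2@1 c3@1, authorship .......
After op 3 (add_cursor(0)): buffer="dcarhzt" (len 7), cursors c1@0 c4@0 c2@1 c3@1, authorship .......
After op 4 (move_right): buffer="dcarhzt" (len 7), cursors c1@1 c4@1 c2@2 c3@2, authorship .......
After op 5 (insert('y')): buffer="dyycyyarhzt" (len 11), cursors c1@3 c4@3 c2@6 c3@6, authorship .14.23.....
After op 6 (move_left): buffer="dyycyyarhzt" (len 11), cursors c1@2 c4@2 c2@5 c3@5, authorship .14.23.....
After op 7 (move_right): buffer="dyycyyarhzt" (len 11), cursors c1@3 c4@3 c2@6 c3@6, authorship .14.23.....
After op 8 (insert('k')): buffer="dyykkcyykkarhzt" (len 15), cursors c1@5 c4@5 c2@10 c3@10, authorship .1414.2323.....
Authorship (.=original, N=cursor N): . 1 4 1 4 . 2 3 2 3 . . . . .
Index 9: author = 3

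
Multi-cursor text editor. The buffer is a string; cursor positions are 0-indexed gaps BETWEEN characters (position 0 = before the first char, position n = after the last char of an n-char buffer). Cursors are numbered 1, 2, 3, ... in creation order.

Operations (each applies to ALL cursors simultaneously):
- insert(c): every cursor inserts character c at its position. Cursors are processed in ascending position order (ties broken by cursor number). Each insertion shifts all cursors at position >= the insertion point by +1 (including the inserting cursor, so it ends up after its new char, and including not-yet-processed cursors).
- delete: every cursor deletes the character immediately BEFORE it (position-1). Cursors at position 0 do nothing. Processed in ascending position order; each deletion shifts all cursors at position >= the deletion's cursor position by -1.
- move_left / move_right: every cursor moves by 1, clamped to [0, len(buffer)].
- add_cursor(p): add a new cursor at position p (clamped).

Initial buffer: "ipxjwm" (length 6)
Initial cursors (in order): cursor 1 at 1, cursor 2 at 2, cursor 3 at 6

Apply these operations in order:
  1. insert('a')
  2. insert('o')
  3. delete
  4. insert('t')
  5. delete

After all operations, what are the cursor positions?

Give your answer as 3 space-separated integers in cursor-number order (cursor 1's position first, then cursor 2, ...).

Answer: 2 4 9

Derivation:
After op 1 (insert('a')): buffer="iapaxjwma" (len 9), cursors c1@2 c2@4 c3@9, authorship .1.2....3
After op 2 (insert('o')): buffer="iaopaoxjwmao" (len 12), cursors c1@3 c2@6 c3@12, authorship .11.22....33
After op 3 (delete): buffer="iapaxjwma" (len 9), cursors c1@2 c2@4 c3@9, authorship .1.2....3
After op 4 (insert('t')): buffer="iatpatxjwmat" (len 12), cursors c1@3 c2@6 c3@12, authorship .11.22....33
After op 5 (delete): buffer="iapaxjwma" (len 9), cursors c1@2 c2@4 c3@9, authorship .1.2....3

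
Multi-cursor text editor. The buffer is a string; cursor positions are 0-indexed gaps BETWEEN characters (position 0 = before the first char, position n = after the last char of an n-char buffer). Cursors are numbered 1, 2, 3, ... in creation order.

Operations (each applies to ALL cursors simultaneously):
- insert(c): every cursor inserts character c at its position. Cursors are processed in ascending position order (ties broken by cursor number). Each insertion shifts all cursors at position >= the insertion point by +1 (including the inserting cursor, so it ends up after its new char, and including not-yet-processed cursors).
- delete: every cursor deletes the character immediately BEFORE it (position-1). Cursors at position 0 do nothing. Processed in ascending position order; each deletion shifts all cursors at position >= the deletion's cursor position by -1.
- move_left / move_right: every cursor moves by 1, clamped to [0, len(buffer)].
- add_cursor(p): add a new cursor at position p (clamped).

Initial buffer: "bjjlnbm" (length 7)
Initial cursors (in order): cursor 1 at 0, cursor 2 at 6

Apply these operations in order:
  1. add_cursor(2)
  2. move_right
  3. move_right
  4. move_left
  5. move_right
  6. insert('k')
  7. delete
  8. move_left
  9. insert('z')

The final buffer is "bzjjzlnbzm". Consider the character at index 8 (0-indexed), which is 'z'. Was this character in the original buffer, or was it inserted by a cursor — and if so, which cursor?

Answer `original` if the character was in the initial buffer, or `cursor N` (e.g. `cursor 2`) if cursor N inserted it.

After op 1 (add_cursor(2)): buffer="bjjlnbm" (len 7), cursors c1@0 c3@2 c2@6, authorship .......
After op 2 (move_right): buffer="bjjlnbm" (len 7), cursors c1@1 c3@3 c2@7, authorship .......
After op 3 (move_right): buffer="bjjlnbm" (len 7), cursors c1@2 c3@4 c2@7, authorship .......
After op 4 (move_left): buffer="bjjlnbm" (len 7), cursors c1@1 c3@3 c2@6, authorship .......
After op 5 (move_right): buffer="bjjlnbm" (len 7), cursors c1@2 c3@4 c2@7, authorship .......
After op 6 (insert('k')): buffer="bjkjlknbmk" (len 10), cursors c1@3 c3@6 c2@10, authorship ..1..3...2
After op 7 (delete): buffer="bjjlnbm" (len 7), cursors c1@2 c3@4 c2@7, authorship .......
After op 8 (move_left): buffer="bjjlnbm" (len 7), cursors c1@1 c3@3 c2@6, authorship .......
After op 9 (insert('z')): buffer="bzjjzlnbzm" (len 10), cursors c1@2 c3@5 c2@9, authorship .1..3...2.
Authorship (.=original, N=cursor N): . 1 . . 3 . . . 2 .
Index 8: author = 2

Answer: cursor 2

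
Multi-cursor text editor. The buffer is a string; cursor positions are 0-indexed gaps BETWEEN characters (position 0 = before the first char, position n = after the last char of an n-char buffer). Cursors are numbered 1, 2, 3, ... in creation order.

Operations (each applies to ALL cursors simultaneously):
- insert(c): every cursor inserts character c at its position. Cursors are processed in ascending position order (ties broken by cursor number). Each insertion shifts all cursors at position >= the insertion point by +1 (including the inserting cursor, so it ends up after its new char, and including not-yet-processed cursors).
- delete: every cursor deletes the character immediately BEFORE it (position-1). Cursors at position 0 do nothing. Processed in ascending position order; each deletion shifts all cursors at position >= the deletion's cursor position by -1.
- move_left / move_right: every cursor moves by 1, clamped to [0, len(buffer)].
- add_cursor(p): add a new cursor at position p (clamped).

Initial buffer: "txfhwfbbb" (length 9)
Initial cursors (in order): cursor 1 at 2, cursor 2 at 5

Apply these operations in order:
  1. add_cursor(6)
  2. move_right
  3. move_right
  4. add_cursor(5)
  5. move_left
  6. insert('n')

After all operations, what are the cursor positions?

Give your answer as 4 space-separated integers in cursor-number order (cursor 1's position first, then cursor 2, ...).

After op 1 (add_cursor(6)): buffer="txfhwfbbb" (len 9), cursors c1@2 c2@5 c3@6, authorship .........
After op 2 (move_right): buffer="txfhwfbbb" (len 9), cursors c1@3 c2@6 c3@7, authorship .........
After op 3 (move_right): buffer="txfhwfbbb" (len 9), cursors c1@4 c2@7 c3@8, authorship .........
After op 4 (add_cursor(5)): buffer="txfhwfbbb" (len 9), cursors c1@4 c4@5 c2@7 c3@8, authorship .........
After op 5 (move_left): buffer="txfhwfbbb" (len 9), cursors c1@3 c4@4 c2@6 c3@7, authorship .........
After op 6 (insert('n')): buffer="txfnhnwfnbnbb" (len 13), cursors c1@4 c4@6 c2@9 c3@11, authorship ...1.4..2.3..

Answer: 4 9 11 6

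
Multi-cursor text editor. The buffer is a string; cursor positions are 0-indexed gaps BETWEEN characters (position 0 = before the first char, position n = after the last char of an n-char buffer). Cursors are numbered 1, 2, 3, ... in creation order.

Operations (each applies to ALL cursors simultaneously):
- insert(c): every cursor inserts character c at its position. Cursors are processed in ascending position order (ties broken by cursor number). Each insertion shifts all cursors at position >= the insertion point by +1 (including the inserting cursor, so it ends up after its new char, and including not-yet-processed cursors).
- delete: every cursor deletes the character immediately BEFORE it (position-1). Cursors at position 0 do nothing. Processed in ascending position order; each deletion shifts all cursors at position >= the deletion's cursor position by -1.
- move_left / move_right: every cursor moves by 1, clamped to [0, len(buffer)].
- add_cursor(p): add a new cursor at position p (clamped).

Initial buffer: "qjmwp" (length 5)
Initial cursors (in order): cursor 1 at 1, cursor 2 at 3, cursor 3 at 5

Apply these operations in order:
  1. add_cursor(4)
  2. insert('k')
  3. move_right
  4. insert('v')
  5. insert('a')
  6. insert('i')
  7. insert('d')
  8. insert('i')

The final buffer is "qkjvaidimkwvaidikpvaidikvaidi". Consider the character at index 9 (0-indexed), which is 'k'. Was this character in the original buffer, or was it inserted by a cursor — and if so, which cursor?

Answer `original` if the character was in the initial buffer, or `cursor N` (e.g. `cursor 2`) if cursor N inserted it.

After op 1 (add_cursor(4)): buffer="qjmwp" (len 5), cursors c1@1 c2@3 c4@4 c3@5, authorship .....
After op 2 (insert('k')): buffer="qkjmkwkpk" (len 9), cursors c1@2 c2@5 c4@7 c3@9, authorship .1..2.4.3
After op 3 (move_right): buffer="qkjmkwkpk" (len 9), cursors c1@3 c2@6 c4@8 c3@9, authorship .1..2.4.3
After op 4 (insert('v')): buffer="qkjvmkwvkpvkv" (len 13), cursors c1@4 c2@8 c4@11 c3@13, authorship .1.1.2.24.433
After op 5 (insert('a')): buffer="qkjvamkwvakpvakva" (len 17), cursors c1@5 c2@10 c4@14 c3@17, authorship .1.11.2.224.44333
After op 6 (insert('i')): buffer="qkjvaimkwvaikpvaikvai" (len 21), cursors c1@6 c2@12 c4@17 c3@21, authorship .1.111.2.2224.4443333
After op 7 (insert('d')): buffer="qkjvaidmkwvaidkpvaidkvaid" (len 25), cursors c1@7 c2@14 c4@20 c3@25, authorship .1.1111.2.22224.444433333
After op 8 (insert('i')): buffer="qkjvaidimkwvaidikpvaidikvaidi" (len 29), cursors c1@8 c2@16 c4@23 c3@29, authorship .1.11111.2.222224.44444333333
Authorship (.=original, N=cursor N): . 1 . 1 1 1 1 1 . 2 . 2 2 2 2 2 4 . 4 4 4 4 4 3 3 3 3 3 3
Index 9: author = 2

Answer: cursor 2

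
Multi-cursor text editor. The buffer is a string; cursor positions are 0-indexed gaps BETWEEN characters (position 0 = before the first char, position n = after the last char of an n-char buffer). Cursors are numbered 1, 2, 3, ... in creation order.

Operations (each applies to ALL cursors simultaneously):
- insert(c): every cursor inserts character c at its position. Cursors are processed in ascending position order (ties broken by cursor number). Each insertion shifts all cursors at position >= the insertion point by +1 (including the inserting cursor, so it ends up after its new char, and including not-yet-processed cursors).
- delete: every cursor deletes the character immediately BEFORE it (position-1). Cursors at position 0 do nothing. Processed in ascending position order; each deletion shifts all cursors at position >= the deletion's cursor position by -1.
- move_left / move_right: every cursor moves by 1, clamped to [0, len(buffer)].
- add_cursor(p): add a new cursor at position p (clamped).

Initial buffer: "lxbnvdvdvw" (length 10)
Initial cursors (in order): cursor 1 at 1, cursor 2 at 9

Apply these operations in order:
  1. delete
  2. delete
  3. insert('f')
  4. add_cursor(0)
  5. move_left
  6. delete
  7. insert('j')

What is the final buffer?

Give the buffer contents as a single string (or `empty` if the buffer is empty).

After op 1 (delete): buffer="xbnvdvdw" (len 8), cursors c1@0 c2@7, authorship ........
After op 2 (delete): buffer="xbnvdvw" (len 7), cursors c1@0 c2@6, authorship .......
After op 3 (insert('f')): buffer="fxbnvdvfw" (len 9), cursors c1@1 c2@8, authorship 1......2.
After op 4 (add_cursor(0)): buffer="fxbnvdvfw" (len 9), cursors c3@0 c1@1 c2@8, authorship 1......2.
After op 5 (move_left): buffer="fxbnvdvfw" (len 9), cursors c1@0 c3@0 c2@7, authorship 1......2.
After op 6 (delete): buffer="fxbnvdfw" (len 8), cursors c1@0 c3@0 c2@6, authorship 1.....2.
After op 7 (insert('j')): buffer="jjfxbnvdjfw" (len 11), cursors c1@2 c3@2 c2@9, authorship 131.....22.

Answer: jjfxbnvdjfw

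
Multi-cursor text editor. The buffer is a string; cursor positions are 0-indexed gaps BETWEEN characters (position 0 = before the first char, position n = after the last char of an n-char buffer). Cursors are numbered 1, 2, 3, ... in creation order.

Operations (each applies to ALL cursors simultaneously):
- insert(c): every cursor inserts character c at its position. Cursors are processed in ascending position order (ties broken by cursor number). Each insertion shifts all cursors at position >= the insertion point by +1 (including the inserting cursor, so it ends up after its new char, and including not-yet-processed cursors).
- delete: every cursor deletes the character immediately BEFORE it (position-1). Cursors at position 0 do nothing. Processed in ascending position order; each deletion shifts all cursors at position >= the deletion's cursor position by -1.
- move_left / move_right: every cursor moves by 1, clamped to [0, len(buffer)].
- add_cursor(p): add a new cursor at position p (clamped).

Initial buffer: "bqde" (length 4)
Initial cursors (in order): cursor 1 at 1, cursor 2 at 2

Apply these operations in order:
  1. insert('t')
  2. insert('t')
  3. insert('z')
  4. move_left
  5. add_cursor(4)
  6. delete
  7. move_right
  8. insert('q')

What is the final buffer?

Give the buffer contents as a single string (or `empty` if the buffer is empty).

Answer: btqqqtzqde

Derivation:
After op 1 (insert('t')): buffer="btqtde" (len 6), cursors c1@2 c2@4, authorship .1.2..
After op 2 (insert('t')): buffer="bttqttde" (len 8), cursors c1@3 c2@6, authorship .11.22..
After op 3 (insert('z')): buffer="bttzqttzde" (len 10), cursors c1@4 c2@8, authorship .111.222..
After op 4 (move_left): buffer="bttzqttzde" (len 10), cursors c1@3 c2@7, authorship .111.222..
After op 5 (add_cursor(4)): buffer="bttzqttzde" (len 10), cursors c1@3 c3@4 c2@7, authorship .111.222..
After op 6 (delete): buffer="btqtzde" (len 7), cursors c1@2 c3@2 c2@4, authorship .1.22..
After op 7 (move_right): buffer="btqtzde" (len 7), cursors c1@3 c3@3 c2@5, authorship .1.22..
After op 8 (insert('q')): buffer="btqqqtzqde" (len 10), cursors c1@5 c3@5 c2@8, authorship .1.13222..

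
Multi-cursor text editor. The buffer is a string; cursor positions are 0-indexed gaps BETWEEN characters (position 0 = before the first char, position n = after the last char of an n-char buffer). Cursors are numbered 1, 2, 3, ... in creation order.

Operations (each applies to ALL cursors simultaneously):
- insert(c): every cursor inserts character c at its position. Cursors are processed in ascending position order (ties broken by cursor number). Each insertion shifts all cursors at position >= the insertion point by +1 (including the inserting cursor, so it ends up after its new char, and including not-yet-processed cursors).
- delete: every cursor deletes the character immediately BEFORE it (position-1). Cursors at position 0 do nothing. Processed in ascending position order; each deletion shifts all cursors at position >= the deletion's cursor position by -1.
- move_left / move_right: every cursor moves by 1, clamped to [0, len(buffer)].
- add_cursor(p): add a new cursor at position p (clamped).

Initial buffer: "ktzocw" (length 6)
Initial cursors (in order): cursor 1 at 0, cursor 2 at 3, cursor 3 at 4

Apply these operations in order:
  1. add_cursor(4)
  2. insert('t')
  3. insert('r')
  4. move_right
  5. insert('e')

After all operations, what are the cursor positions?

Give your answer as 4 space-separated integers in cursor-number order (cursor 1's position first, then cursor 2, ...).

After op 1 (add_cursor(4)): buffer="ktzocw" (len 6), cursors c1@0 c2@3 c3@4 c4@4, authorship ......
After op 2 (insert('t')): buffer="tktztottcw" (len 10), cursors c1@1 c2@5 c3@8 c4@8, authorship 1...2.34..
After op 3 (insert('r')): buffer="trktztrottrrcw" (len 14), cursors c1@2 c2@7 c3@12 c4@12, authorship 11...22.3434..
After op 4 (move_right): buffer="trktztrottrrcw" (len 14), cursors c1@3 c2@8 c3@13 c4@13, authorship 11...22.3434..
After op 5 (insert('e')): buffer="trketztroettrrceew" (len 18), cursors c1@4 c2@10 c3@17 c4@17, authorship 11.1..22.23434.34.

Answer: 4 10 17 17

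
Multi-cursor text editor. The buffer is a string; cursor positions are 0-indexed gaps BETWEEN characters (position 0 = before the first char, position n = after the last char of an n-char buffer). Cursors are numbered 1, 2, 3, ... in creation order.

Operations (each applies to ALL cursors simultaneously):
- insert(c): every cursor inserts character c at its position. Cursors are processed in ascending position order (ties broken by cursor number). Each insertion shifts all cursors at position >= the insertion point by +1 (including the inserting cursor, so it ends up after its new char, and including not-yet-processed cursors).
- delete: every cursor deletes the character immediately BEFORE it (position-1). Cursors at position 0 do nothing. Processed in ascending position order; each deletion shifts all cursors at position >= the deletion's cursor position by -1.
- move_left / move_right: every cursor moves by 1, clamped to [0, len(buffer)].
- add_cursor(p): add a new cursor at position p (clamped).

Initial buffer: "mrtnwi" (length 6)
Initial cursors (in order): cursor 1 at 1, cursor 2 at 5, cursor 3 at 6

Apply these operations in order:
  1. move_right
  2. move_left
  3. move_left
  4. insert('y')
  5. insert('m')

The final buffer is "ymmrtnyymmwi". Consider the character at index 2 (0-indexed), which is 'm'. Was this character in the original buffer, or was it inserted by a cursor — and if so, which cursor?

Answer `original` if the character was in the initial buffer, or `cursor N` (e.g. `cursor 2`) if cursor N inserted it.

After op 1 (move_right): buffer="mrtnwi" (len 6), cursors c1@2 c2@6 c3@6, authorship ......
After op 2 (move_left): buffer="mrtnwi" (len 6), cursors c1@1 c2@5 c3@5, authorship ......
After op 3 (move_left): buffer="mrtnwi" (len 6), cursors c1@0 c2@4 c3@4, authorship ......
After op 4 (insert('y')): buffer="ymrtnyywi" (len 9), cursors c1@1 c2@7 c3@7, authorship 1....23..
After op 5 (insert('m')): buffer="ymmrtnyymmwi" (len 12), cursors c1@2 c2@10 c3@10, authorship 11....2323..
Authorship (.=original, N=cursor N): 1 1 . . . . 2 3 2 3 . .
Index 2: author = original

Answer: original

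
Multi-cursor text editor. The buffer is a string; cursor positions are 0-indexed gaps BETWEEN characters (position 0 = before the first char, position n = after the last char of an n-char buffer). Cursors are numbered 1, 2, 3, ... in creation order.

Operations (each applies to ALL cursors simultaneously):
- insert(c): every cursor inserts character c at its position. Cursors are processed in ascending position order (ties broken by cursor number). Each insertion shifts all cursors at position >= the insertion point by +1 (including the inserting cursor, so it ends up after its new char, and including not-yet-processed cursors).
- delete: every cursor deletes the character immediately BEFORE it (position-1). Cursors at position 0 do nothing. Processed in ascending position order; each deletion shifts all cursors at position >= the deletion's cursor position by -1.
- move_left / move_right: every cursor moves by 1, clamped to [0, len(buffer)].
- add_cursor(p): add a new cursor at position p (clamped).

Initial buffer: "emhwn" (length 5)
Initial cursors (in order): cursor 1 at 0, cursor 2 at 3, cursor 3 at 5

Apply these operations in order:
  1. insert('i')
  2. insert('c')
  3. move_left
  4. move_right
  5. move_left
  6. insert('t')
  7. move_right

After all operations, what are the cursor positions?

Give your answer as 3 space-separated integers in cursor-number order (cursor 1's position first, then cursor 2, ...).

After op 1 (insert('i')): buffer="iemhiwni" (len 8), cursors c1@1 c2@5 c3@8, authorship 1...2..3
After op 2 (insert('c')): buffer="icemhicwnic" (len 11), cursors c1@2 c2@7 c3@11, authorship 11...22..33
After op 3 (move_left): buffer="icemhicwnic" (len 11), cursors c1@1 c2@6 c3@10, authorship 11...22..33
After op 4 (move_right): buffer="icemhicwnic" (len 11), cursors c1@2 c2@7 c3@11, authorship 11...22..33
After op 5 (move_left): buffer="icemhicwnic" (len 11), cursors c1@1 c2@6 c3@10, authorship 11...22..33
After op 6 (insert('t')): buffer="itcemhitcwnitc" (len 14), cursors c1@2 c2@8 c3@13, authorship 111...222..333
After op 7 (move_right): buffer="itcemhitcwnitc" (len 14), cursors c1@3 c2@9 c3@14, authorship 111...222..333

Answer: 3 9 14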